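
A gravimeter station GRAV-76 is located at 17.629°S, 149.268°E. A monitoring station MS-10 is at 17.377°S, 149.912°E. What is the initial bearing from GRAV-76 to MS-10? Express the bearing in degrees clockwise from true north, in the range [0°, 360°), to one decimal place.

67.8°

Δλ = 0.6440°
y = sin Δλ · cos φ₂ = 0.010727
x = cos φ₁ sin φ₂ − sin φ₁ cos φ₂ cos Δλ = 0.004380
θ = atan2(y, x) = 67.7887° → 67.7887° (mod 360°)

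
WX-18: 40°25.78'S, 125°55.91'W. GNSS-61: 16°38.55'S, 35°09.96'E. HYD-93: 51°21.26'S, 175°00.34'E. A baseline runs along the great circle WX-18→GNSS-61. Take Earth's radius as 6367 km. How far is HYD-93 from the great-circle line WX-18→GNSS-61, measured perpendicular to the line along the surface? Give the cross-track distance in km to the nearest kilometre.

WX-18: φ = -40.42967°, λ = -125.93183°
GNSS-61: φ = -16.64250°, λ = +35.16600°
HYD-93: φ = -51.35433°, λ = +175.00567°
δ₁₃ = central angle WX-18→HYD-93 = 0.721380 rad  (haversine)
θ₁₃ = bearing WX-18→HYD-93 = 234.201°,  θ₁₂ = bearing WX-18→GNSS-61 = 158.935°
dₓₜ = R·arcsin(sin δ₁₃ · sin(θ₁₃ − θ₁₂)) = 6367·arcsin(0.66042·sin(75.266°)) = 4411.153 km
|dₓₜ| = 4411.153 km

4411 km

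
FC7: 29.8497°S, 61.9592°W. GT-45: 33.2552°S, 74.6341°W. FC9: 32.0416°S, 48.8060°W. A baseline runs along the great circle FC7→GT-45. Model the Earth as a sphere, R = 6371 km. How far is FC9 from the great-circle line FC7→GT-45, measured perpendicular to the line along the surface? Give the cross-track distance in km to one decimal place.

δ₁₃ = central angle FC7→FC9 = 0.200434 rad  (haversine)
θ₁₃ = bearing FC7→FC9 = 104.341°,  θ₁₂ = bearing FC7→GT-45 = 249.242°
dₓₜ = R·arcsin(sin δ₁₃ · sin(θ₁₃ − θ₁₂)) = 6371·arcsin(0.19909·sin(-144.901°)) = -730.941 km
|dₓₜ| = 730.941 km

730.9 km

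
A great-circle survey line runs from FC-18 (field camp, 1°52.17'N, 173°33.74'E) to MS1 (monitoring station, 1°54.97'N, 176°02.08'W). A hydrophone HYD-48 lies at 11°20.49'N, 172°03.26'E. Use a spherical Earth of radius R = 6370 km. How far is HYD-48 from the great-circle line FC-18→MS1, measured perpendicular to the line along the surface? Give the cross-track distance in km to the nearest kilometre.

FC-18: φ = +1.86950°, λ = +173.56233°
MS1: φ = +1.91617°, λ = -176.03467°
HYD-48: φ = +11.34150°, λ = +172.05433°
δ₁₃ = central angle FC-18→HYD-48 = 0.167367 rad  (haversine)
θ₁₃ = bearing FC-18→HYD-48 = 351.090°,  θ₁₂ = bearing FC-18→MS1 = 89.571°
dₓₜ = R·arcsin(sin δ₁₃ · sin(θ₁₃ − θ₁₂)) = 6370·arcsin(0.16659·sin(261.518°)) = -1054.362 km
|dₓₜ| = 1054.362 km

1054 km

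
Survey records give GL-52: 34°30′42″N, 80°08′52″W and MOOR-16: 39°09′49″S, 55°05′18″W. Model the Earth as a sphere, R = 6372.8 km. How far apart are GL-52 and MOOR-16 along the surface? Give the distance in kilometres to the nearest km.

GL-52: φ = +34.51167°, λ = -80.14778°
MOOR-16: φ = -39.16361°, λ = -55.08833°
Δφ = -73.6753°,  Δλ = 25.0594°
a = sin²(Δφ/2) + cos φ₁ cos φ₂ sin²(Δλ/2) = 0.389529
c = 2·arcsin(√a) = 1.348017 rad = 77.2357°
d = R·c = 6372.8 × 1.348017 = 8590.6 km

8591 km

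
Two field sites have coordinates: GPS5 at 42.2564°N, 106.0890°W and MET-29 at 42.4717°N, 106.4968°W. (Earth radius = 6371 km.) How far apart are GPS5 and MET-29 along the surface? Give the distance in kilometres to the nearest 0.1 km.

Δφ = 0.2153°,  Δλ = -0.4078°
a = sin²(Δφ/2) + cos φ₁ cos φ₂ sin²(Δλ/2) = 0.000010
c = 2·arcsin(√a) = 0.006463 rad = 0.3703°
d = R·c = 6371 × 0.006463 = 41.2 km

41.2 km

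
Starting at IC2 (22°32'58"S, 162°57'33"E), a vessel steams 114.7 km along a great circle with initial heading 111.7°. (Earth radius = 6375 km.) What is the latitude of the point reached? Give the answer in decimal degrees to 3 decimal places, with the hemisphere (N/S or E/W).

IC2: φ = -22.54944°, λ = +162.95917°
δ = d/R = 114.7/6375 = 0.017992 rad
φ₂ = arcsin(sin φ₁ cos δ + cos φ₁ sin δ cos θ)
   = arcsin(-0.38348·0.99984 + 0.92355·0.01799·-0.36975) = -22.92726°
λ₂ = λ₁ + atan2(sin θ sin δ cos φ₁, cos δ − sin φ₁ sin φ₂) = 163.99914°

22.927°S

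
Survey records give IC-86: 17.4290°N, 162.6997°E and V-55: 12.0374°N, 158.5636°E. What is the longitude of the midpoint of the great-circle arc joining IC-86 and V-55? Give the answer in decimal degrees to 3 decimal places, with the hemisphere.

Bx = cos φ₂ cos Δλ = 0.975464,  By = cos φ₂ sin Δλ = -0.070540
φₘ = atan2(sin φ₁ + sin φ₂, √((cos φ₁ + Bx)² + By²)) = 14.74238°
λₘ = λ₁ + atan2(By, cos φ₁ + Bx) = 160.60603°

160.606°E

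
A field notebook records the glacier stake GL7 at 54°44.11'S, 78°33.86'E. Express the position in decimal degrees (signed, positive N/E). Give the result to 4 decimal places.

-54.7352°, +78.5643°

lat: 54.7352° S → -54.7352°
lon: 78.5643° E → +78.5643°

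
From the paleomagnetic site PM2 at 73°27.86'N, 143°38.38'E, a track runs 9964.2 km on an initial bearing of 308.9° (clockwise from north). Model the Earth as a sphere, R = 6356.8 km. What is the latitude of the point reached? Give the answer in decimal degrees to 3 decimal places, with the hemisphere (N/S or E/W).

PM2: φ = +73.46433°, λ = +143.63967°
δ = d/R = 9964.2/6356.8 = 1.567487 rad
φ₂ = arcsin(sin φ₁ cos δ + cos φ₁ sin δ cos θ)
   = arcsin(0.95864·0.00331 + 0.28461·0.99999·0.62796) = 10.48031°
λ₂ = λ₁ + atan2(sin θ sin δ cos φ₁, cos δ − sin φ₁ sin φ₂) = 15.96015°

10.480°N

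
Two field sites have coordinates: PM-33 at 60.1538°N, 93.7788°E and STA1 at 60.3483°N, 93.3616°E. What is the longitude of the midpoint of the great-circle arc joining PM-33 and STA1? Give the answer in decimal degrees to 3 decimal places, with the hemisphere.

93.571°E

Bx = cos φ₂ cos Δλ = 0.494713,  By = cos φ₂ sin Δλ = -0.003602
φₘ = atan2(sin φ₁ + sin φ₂, √((cos φ₁ + Bx)² + By²)) = 60.25121°
λₘ = λ₁ + atan2(By, cos φ₁ + Bx) = 93.57082°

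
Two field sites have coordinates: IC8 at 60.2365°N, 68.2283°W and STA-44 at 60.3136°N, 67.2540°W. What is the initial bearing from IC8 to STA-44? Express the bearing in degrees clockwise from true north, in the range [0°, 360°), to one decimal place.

Δλ = 0.9743°
y = sin Δλ · cos φ₂ = 0.008421
x = cos φ₁ sin φ₂ − sin φ₁ cos φ₂ cos Δλ = 0.001408
θ = atan2(y, x) = 80.5094° → 80.5094° (mod 360°)

80.5°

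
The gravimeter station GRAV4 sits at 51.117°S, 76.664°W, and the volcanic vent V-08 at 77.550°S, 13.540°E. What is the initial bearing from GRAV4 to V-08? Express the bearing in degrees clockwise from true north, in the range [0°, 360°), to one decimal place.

Δλ = 90.2040°
y = sin Δλ · cos φ₂ = 0.215586
x = cos φ₁ sin φ₂ − sin φ₁ cos φ₂ cos Δλ = -0.613568
θ = atan2(y, x) = 160.6403° → 160.6403° (mod 360°)

160.6°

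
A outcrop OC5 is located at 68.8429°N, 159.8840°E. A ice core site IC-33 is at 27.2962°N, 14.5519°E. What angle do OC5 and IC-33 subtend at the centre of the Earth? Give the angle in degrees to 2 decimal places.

80.57°

Δφ = -41.5467°,  Δλ = -145.3321°
a = sin²(Δφ/2) + cos φ₁ cos φ₂ sin²(Δλ/2) = 0.418057
c = 2·arcsin(√a) = 1.406168 rad = 80.5675°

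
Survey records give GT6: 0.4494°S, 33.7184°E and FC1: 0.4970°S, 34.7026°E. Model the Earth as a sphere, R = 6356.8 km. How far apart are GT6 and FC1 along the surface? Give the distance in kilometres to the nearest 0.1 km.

Δφ = -0.0476°,  Δλ = 0.9842°
a = sin²(Δφ/2) + cos φ₁ cos φ₂ sin²(Δλ/2) = 0.000074
c = 2·arcsin(√a) = 0.017197 rad = 0.9853°
d = R·c = 6356.8 × 0.017197 = 109.3 km

109.3 km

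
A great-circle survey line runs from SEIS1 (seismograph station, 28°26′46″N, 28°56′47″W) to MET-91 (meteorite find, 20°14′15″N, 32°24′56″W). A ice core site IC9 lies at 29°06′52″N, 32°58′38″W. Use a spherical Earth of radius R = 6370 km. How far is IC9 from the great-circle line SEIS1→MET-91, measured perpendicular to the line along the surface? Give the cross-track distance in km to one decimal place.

SEIS1: φ = +28.44611°, λ = -28.94639°
MET-91: φ = +20.23750°, λ = -32.41556°
IC9: φ = +29.11444°, λ = -32.97722°
δ₁₃ = central angle SEIS1→IC9 = 0.062751 rad  (haversine)
θ₁₃ = bearing SEIS1→IC9 = 281.679°,  θ₁₂ = bearing SEIS1→MET-91 = 201.799°
dₓₜ = R·arcsin(sin δ₁₃ · sin(θ₁₃ − θ₁₂)) = 6370·arcsin(0.06271·sin(79.880°)) = 393.497 km
|dₓₜ| = 393.497 km

393.5 km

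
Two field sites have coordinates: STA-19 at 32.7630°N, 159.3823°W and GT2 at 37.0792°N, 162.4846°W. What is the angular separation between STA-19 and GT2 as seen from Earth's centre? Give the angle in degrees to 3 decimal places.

Δφ = 4.3162°,  Δλ = -3.1023°
a = sin²(Δφ/2) + cos φ₁ cos φ₂ sin²(Δλ/2) = 0.001910
c = 2·arcsin(√a) = 0.087427 rad = 5.0092°

5.009°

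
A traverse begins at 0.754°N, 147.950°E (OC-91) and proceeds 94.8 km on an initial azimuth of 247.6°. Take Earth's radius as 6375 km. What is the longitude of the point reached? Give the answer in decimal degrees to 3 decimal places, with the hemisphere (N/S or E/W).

147.162°E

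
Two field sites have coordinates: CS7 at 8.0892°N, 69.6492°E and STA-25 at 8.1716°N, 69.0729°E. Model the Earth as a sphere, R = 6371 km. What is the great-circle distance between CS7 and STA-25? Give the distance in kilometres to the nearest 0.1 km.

Δφ = 0.0824°,  Δλ = -0.5763°
a = sin²(Δφ/2) + cos φ₁ cos φ₂ sin²(Δλ/2) = 0.000025
c = 2·arcsin(√a) = 0.010061 rad = 0.5764°
d = R·c = 6371 × 0.010061 = 64.1 km

64.1 km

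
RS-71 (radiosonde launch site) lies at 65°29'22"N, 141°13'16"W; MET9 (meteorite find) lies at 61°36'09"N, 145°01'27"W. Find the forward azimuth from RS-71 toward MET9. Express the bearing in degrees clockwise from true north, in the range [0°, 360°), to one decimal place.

RS-71: φ = +65.48944°, λ = -141.22111°
MET9: φ = +61.60250°, λ = -145.02417°
Δλ = -3.8031°
y = sin Δλ · cos φ₂ = -0.031544
x = cos φ₁ sin φ₂ − sin φ₁ cos φ₂ cos Δλ = -0.066835
θ = atan2(y, x) = -154.7340° → 205.2660° (mod 360°)

205.3°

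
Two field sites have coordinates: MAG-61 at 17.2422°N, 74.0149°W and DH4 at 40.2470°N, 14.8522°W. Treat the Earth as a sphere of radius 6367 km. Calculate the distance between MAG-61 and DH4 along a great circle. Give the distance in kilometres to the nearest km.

6177 km

Δφ = 23.0048°,  Δλ = 59.1627°
a = sin²(Δφ/2) + cos φ₁ cos φ₂ sin²(Δλ/2) = 0.217412
c = 2·arcsin(√a) = 0.970150 rad = 55.5855°
d = R·c = 6367 × 0.970150 = 6176.9 km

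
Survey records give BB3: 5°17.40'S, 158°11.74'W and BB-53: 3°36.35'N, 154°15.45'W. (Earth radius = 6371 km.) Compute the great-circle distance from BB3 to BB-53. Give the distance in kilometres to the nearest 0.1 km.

BB3: φ = -5.29000°, λ = -158.19567°
BB-53: φ = +3.60583°, λ = -154.25750°
Δφ = 8.8958°,  Δλ = 3.9382°
a = sin²(Δφ/2) + cos φ₁ cos φ₂ sin²(Δλ/2) = 0.007188
c = 2·arcsin(√a) = 0.169765 rad = 9.7268°
d = R·c = 6371 × 0.169765 = 1081.6 km

1081.6 km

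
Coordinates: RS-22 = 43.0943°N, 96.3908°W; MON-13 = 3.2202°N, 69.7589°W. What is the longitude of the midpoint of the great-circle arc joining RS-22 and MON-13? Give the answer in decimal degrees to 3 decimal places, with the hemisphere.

Bx = cos φ₂ cos Δλ = 0.892493,  By = cos φ₂ sin Δλ = 0.447549
φₘ = atan2(sin φ₁ + sin φ₂, √((cos φ₁ + Bx)² + By²)) = 23.71293°
λₘ = λ₁ + atan2(By, cos φ₁ + Bx) = -80.97188°

80.972°W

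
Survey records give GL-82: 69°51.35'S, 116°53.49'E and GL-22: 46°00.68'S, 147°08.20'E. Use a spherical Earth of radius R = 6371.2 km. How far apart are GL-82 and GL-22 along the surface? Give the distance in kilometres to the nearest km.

GL-82: φ = -69.85583°, λ = +116.89150°
GL-22: φ = -46.01133°, λ = +147.13667°
Δφ = 23.8445°,  Δλ = 30.2452°
a = sin²(Δφ/2) + cos φ₁ cos φ₂ sin²(Δλ/2) = 0.058956
c = 2·arcsin(√a) = 0.490519 rad = 28.1047°
d = R·c = 6371.2 × 0.490519 = 3125.2 km

3125 km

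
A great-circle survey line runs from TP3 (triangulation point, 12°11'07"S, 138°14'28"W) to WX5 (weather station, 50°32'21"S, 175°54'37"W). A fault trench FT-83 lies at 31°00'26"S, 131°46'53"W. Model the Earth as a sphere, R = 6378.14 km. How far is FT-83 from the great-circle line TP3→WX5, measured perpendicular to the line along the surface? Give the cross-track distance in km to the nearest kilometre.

1606 km

TP3: φ = -12.18528°, λ = -138.24111°
WX5: φ = -50.53917°, λ = -175.91028°
FT-83: φ = -31.00722°, λ = -131.78139°
δ₁₃ = central angle TP3→FT-83 = 0.344611 rad  (haversine)
θ₁₃ = bearing TP3→FT-83 = 163.415°,  θ₁₂ = bearing TP3→WX5 = 210.918°
dₓₜ = R·arcsin(sin δ₁₃ · sin(θ₁₃ − θ₁₂)) = 6378.14·arcsin(0.33783·sin(-47.503°)) = -1605.613 km
|dₓₜ| = 1605.613 km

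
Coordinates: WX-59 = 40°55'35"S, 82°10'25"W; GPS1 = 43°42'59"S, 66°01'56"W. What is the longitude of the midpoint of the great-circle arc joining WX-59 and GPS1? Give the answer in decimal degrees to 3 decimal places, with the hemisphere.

WX-59: φ = -40.92639°, λ = -82.17361°
GPS1: φ = -43.71639°, λ = -66.03222°
Bx = cos φ₂ cos Δλ = 0.694277,  By = cos φ₂ sin Δλ = 0.200936
φₘ = atan2(sin φ₁ + sin φ₂, √((cos φ₁ + Bx)² + By²)) = -42.60528°
λₘ = λ₁ + atan2(By, cos φ₁ + Bx) = -74.28308°

74.283°W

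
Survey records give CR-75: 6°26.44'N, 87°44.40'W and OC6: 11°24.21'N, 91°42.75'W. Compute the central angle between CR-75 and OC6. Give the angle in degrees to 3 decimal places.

CR-75: φ = +6.44067°, λ = -87.74000°
OC6: φ = +11.40350°, λ = -91.71250°
Δφ = 4.9628°,  Δλ = -3.9725°
a = sin²(Δφ/2) + cos φ₁ cos φ₂ sin²(Δλ/2) = 0.003045
c = 2·arcsin(√a) = 0.110412 rad = 6.3262°

6.326°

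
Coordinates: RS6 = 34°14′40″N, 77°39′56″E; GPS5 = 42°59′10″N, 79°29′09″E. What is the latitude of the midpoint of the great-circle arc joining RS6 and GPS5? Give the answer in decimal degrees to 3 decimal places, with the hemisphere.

38.619°N

RS6: φ = +34.24444°, λ = +77.66556°
GPS5: φ = +42.98611°, λ = +79.48583°
Bx = cos φ₂ cos Δλ = 0.731150,  By = cos φ₂ sin Δλ = 0.023236
φₘ = atan2(sin φ₁ + sin φ₂, √((cos φ₁ + Bx)² + By²)) = 38.61879°
λₘ = λ₁ + atan2(By, cos φ₁ + Bx) = 78.52013°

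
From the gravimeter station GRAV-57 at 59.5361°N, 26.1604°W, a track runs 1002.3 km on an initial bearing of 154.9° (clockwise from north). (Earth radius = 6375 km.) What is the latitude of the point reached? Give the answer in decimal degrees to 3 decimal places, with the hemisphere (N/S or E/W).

51.208°N

δ = d/R = 1002.3/6375 = 0.157224 rad
φ₂ = arcsin(sin φ₁ cos δ + cos φ₁ sin δ cos θ)
   = arcsin(0.86195·0.98767 + 0.50700·0.15658·-0.90557) = 51.20842°
λ₂ = λ₁ + atan2(sin θ sin δ cos φ₁, cos δ − sin φ₁ sin φ₂) = -20.07453°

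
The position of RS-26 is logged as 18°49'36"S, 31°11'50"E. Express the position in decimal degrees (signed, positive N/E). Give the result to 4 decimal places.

-18.8267°, +31.1972°

lat: 18.8267° S → -18.8267°
lon: 31.1972° E → +31.1972°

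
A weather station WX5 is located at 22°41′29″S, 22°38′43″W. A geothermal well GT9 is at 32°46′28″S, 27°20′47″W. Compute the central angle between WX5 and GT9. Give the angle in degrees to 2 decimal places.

WX5: φ = -22.69139°, λ = -22.64528°
GT9: φ = -32.77444°, λ = -27.34639°
Δφ = -10.0831°,  Δλ = -4.7011°
a = sin²(Δφ/2) + cos φ₁ cos φ₂ sin²(Δλ/2) = 0.009027
c = 2·arcsin(√a) = 0.190312 rad = 10.9041°

10.90°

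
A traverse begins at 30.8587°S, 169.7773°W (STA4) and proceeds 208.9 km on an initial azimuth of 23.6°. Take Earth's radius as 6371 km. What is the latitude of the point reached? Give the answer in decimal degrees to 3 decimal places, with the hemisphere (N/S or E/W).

29.134°S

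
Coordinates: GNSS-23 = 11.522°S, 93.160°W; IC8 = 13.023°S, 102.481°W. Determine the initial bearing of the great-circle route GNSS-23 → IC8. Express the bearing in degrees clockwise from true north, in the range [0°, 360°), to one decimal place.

259.7°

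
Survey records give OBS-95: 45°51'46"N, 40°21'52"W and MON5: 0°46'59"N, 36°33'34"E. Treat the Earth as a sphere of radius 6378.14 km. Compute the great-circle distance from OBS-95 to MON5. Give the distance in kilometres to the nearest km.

8946 km

OBS-95: φ = +45.86278°, λ = -40.36444°
MON5: φ = +0.78306°, λ = +36.55944°
Δφ = -45.0797°,  Δλ = 76.9239°
a = sin²(Δφ/2) + cos φ₁ cos φ₂ sin²(Δλ/2) = 0.416327
c = 2·arcsin(√a) = 1.402659 rad = 80.3665°
d = R·c = 6378.14 × 1.402659 = 8946.4 km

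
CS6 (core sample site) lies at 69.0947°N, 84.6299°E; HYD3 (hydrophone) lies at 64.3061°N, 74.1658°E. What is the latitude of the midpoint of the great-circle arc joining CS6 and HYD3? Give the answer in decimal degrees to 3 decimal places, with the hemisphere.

Bx = cos φ₂ cos Δλ = 0.426353,  By = cos φ₂ sin Δλ = -0.078743
φₘ = atan2(sin φ₁ + sin φ₂, √((cos φ₁ + Bx)² + By²)) = 66.78636°
λₘ = λ₁ + atan2(By, cos φ₁ + Bx) = 78.88847°

66.786°N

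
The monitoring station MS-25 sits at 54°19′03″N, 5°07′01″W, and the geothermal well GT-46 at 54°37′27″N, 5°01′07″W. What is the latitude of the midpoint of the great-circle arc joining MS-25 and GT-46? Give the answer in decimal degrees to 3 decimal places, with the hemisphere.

MS-25: φ = +54.31750°, λ = -5.11694°
GT-46: φ = +54.62417°, λ = -5.01861°
Bx = cos φ₂ cos Δλ = 0.578936,  By = cos φ₂ sin Δλ = 0.000994
φₘ = atan2(sin φ₁ + sin φ₂, √((cos φ₁ + Bx)² + By²)) = 54.47084°
λₘ = λ₁ + atan2(By, cos φ₁ + Bx) = -5.06796°

54.471°N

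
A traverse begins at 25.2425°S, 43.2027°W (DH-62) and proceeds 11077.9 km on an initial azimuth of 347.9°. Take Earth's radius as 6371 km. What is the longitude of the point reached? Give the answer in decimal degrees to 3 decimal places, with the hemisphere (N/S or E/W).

81.698°W

δ = d/R = 11077.9/6371 = 1.738801 rad
φ₂ = arcsin(sin φ₁ cos δ + cos φ₁ sin δ cos θ)
   = arcsin(-0.42645·-0.16722 + 0.90451·0.98592·0.97778) = 70.60859°
λ₂ = λ₁ + atan2(sin θ sin δ cos φ₁, cos δ − sin φ₁ sin φ₂) = -81.69832°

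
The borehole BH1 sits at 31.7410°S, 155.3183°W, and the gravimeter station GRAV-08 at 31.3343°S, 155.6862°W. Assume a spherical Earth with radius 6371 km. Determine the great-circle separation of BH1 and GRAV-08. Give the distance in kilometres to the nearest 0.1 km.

57.1 km

Δφ = 0.4067°,  Δλ = -0.3679°
a = sin²(Δφ/2) + cos φ₁ cos φ₂ sin²(Δλ/2) = 0.000020
c = 2·arcsin(√a) = 0.008963 rad = 0.5135°
d = R·c = 6371 × 0.008963 = 57.1 km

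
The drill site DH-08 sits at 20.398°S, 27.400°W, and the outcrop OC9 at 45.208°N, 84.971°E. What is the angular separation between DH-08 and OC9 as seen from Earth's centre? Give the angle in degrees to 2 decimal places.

119.91°

Δφ = 65.6060°,  Δλ = 112.3710°
a = sin²(Δφ/2) + cos φ₁ cos φ₂ sin²(Δλ/2) = 0.749340
c = 2·arcsin(√a) = 2.092873 rad = 119.9128°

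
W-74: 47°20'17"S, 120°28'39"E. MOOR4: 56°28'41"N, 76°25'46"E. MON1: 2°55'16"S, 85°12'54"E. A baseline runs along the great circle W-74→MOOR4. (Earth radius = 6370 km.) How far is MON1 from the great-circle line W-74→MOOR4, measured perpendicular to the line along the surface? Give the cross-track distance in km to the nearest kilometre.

1908 km

W-74: φ = -47.33806°, λ = +120.47750°
MOOR4: φ = +56.47806°, λ = +76.42944°
MON1: φ = -2.92111°, λ = +85.21500°
δ₁₃ = central angle W-74→MON1 = 0.939632 rad  (haversine)
θ₁₃ = bearing W-74→MON1 = 314.425°,  θ₁₂ = bearing W-74→MOOR4 = 335.862°
dₓₜ = R·arcsin(sin δ₁₃ · sin(θ₁₃ − θ₁₂)) = 6370·arcsin(0.80734·sin(-21.437°)) = -1907.976 km
|dₓₜ| = 1907.976 km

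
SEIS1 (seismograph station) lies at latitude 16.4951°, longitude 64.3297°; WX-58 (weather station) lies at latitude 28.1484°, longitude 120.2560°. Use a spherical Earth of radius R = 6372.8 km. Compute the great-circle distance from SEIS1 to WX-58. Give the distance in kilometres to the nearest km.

5849 km

Δφ = 11.6533°,  Δλ = 55.9263°
a = sin²(Δφ/2) + cos φ₁ cos φ₂ sin²(Δλ/2) = 0.196194
c = 2·arcsin(√a) = 0.917745 rad = 52.5829°
d = R·c = 6372.8 × 0.917745 = 5848.6 km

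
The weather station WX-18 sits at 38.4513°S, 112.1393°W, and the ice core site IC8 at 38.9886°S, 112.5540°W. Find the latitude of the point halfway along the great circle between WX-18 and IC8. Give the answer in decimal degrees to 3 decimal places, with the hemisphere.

Bx = cos φ₂ cos Δλ = 0.777251,  By = cos φ₂ sin Δλ = -0.005626
φₘ = atan2(sin φ₁ + sin φ₂, √((cos φ₁ + Bx)² + By²)) = -38.72013°
λₘ = λ₁ + atan2(By, cos φ₁ + Bx) = -112.34587°

38.720°S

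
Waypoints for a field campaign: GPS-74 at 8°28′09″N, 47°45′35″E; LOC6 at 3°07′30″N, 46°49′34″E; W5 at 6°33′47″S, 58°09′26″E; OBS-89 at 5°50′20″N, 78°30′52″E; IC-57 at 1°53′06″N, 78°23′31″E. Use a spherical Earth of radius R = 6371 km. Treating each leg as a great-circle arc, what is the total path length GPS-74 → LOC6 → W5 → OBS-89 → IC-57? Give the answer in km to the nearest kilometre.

GPS-74: φ = +8.46917°, λ = +47.75972°
LOC6: φ = +3.12500°, λ = +46.82611°
W5: φ = -6.56306°, λ = +58.15722°
OBS-89: φ = +5.83889°, λ = +78.51444°
IC-57: φ = +1.88500°, λ = +78.39194°
GPS-74→LOC6: c = 0.094671 rad, d = 603.15 km
LOC6→W5: c = 0.259948 rad, d = 1656.13 km
W5→OBS-89: c = 0.415442 rad, d = 2646.78 km
OBS-89→IC-57: c = 0.069041 rad, d = 439.86 km
Total = 603.15 + 1656.13 + 2646.78 + 439.86 = 5345.92 km

5346 km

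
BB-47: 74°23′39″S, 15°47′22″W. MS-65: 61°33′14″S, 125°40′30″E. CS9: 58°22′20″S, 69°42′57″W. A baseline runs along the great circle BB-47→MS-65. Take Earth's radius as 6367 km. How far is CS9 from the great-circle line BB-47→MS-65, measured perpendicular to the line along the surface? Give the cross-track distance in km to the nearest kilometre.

2269 km

BB-47: φ = -74.39417°, λ = -15.78944°
MS-65: φ = -61.55389°, λ = +125.67500°
CS9: φ = -58.37222°, λ = -69.71583°
δ₁₃ = central angle BB-47→CS9 = 0.443745 rad  (haversine)
θ₁₃ = bearing BB-47→CS9 = 279.159°,  θ₁₂ = bearing BB-47→MS-65 = 153.508°
dₓₜ = R·arcsin(sin δ₁₃ · sin(θ₁₃ − θ₁₂)) = 6367·arcsin(0.42932·sin(125.651°)) = 2268.923 km
|dₓₜ| = 2268.923 km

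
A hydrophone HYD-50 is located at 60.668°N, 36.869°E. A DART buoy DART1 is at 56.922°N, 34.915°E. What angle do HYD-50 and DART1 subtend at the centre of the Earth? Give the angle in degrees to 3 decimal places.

Δφ = -3.7460°,  Δλ = -1.9540°
a = sin²(Δφ/2) + cos φ₁ cos φ₂ sin²(Δλ/2) = 0.001146
c = 2·arcsin(√a) = 0.067718 rad = 3.8799°

3.880°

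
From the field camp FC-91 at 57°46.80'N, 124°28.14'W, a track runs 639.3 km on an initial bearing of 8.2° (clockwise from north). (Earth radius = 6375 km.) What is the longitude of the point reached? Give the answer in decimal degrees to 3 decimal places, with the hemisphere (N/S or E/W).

FC-91: φ = +57.78000°, λ = -124.46900°
δ = d/R = 639.3/6375 = 0.100282 rad
φ₂ = arcsin(sin φ₁ cos δ + cos φ₁ sin δ cos θ)
   = arcsin(0.84601·0.99498 + 0.53317·0.10011·0.98978) = 63.45570°
λ₂ = λ₁ + atan2(sin θ sin δ cos φ₁, cos δ − sin φ₁ sin φ₂) = -122.63795°

122.638°W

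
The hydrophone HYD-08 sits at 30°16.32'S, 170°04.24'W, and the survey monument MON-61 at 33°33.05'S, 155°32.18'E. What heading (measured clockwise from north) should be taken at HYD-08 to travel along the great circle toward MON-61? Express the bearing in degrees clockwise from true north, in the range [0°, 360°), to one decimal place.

HYD-08: φ = -30.27200°, λ = -170.07067°
MON-61: φ = -33.55083°, λ = +155.53633°
Δλ = -34.3930°
y = sin Δλ · cos φ₂ = -0.470757
x = cos φ₁ sin φ₂ − sin φ₁ cos φ₂ cos Δλ = -0.130639
θ = atan2(y, x) = -105.5098° → 254.4902° (mod 360°)

254.5°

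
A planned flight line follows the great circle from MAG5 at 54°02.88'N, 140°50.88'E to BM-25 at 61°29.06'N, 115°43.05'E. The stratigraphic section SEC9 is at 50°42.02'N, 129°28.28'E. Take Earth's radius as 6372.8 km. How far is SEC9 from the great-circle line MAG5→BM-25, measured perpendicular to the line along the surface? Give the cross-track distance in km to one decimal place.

744.4 km

MAG5: φ = +54.04800°, λ = +140.84800°
BM-25: φ = +61.48433°, λ = +115.71750°
SEC9: φ = +50.70033°, λ = +129.47133°
δ₁₃ = central angle MAG5→SEC9 = 0.134361 rad  (haversine)
θ₁₃ = bearing MAG5→SEC9 = 248.856°,  θ₁₂ = bearing MAG5→BM-25 = 309.311°
dₓₜ = R·arcsin(sin δ₁₃ · sin(θ₁₃ − θ₁₂)) = 6372.8·arcsin(0.13396·sin(-60.455°)) = -744.366 km
|dₓₜ| = 744.366 km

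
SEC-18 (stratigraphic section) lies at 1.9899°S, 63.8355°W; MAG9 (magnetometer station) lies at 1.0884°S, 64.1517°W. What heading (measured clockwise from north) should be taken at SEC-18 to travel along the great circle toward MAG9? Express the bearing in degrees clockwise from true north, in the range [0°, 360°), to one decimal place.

Δλ = -0.3162°
y = sin Δλ · cos φ₂ = -0.005518
x = cos φ₁ sin φ₂ − sin φ₁ cos φ₂ cos Δλ = 0.015733
θ = atan2(y, x) = -19.3263° → 340.6737° (mod 360°)

340.7°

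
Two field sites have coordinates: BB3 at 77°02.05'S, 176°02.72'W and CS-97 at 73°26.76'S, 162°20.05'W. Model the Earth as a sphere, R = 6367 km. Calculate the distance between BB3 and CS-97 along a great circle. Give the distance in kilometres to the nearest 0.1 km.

BB3: φ = -77.03417°, λ = -176.04533°
CS-97: φ = -73.44600°, λ = -162.33417°
Δφ = 3.5882°,  Δλ = 13.7112°
a = sin²(Δφ/2) + cos φ₁ cos φ₂ sin²(Δλ/2) = 0.001891
c = 2·arcsin(√a) = 0.086999 rad = 4.9847°
d = R·c = 6367 × 0.086999 = 553.9 km

553.9 km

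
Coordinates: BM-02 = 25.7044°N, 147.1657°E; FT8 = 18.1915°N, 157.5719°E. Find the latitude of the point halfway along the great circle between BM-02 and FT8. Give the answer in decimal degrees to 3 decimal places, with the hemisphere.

22.030°N

Bx = cos φ₂ cos Δλ = 0.934392,  By = cos φ₂ sin Δλ = 0.171598
φₘ = atan2(sin φ₁ + sin φ₂, √((cos φ₁ + Bx)² + By²)) = 22.03003°
λₘ = λ₁ + atan2(By, cos φ₁ + Bx) = 152.50684°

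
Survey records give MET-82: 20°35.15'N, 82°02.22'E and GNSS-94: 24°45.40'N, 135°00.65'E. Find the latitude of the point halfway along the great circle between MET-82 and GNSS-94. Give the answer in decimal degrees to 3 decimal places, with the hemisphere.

MET-82: φ = +20.58583°, λ = +82.03700°
GNSS-94: φ = +24.75667°, λ = +135.01083°
Bx = cos φ₂ cos Δλ = 0.546836,  By = cos φ₂ sin Δλ = 0.724987
φₘ = atan2(sin φ₁ + sin φ₂, √((cos φ₁ + Bx)² + By²)) = 25.01816°
λₘ = λ₁ + atan2(By, cos φ₁ + Bx) = 108.08966°

25.018°N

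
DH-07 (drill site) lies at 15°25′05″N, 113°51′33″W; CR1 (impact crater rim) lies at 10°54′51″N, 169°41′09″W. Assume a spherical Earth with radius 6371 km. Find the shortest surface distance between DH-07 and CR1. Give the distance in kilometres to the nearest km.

DH-07: φ = +15.41806°, λ = -113.85917°
CR1: φ = +10.91417°, λ = -169.68583°
Δφ = -4.5039°,  Δλ = -55.8267°
a = sin²(Δφ/2) + cos φ₁ cos φ₂ sin²(Δλ/2) = 0.208987
c = 2·arcsin(√a) = 0.949577 rad = 54.4068°
d = R·c = 6371 × 0.949577 = 6049.8 km

6050 km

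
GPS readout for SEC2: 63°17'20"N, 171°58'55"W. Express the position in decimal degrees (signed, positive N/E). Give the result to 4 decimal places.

+63.2889°, -171.9819°

lat: 63.2889° N → +63.2889°
lon: 171.9819° W → -171.9819°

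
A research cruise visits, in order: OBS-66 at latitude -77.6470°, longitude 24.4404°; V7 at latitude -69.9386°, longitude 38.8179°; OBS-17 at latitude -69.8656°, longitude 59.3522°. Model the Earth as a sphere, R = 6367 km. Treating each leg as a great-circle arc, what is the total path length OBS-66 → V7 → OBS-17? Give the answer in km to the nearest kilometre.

OBS-66→V7: c = 0.150707 rad, d = 959.55 km
V7→OBS-17: c = 0.122577 rad, d = 780.45 km
Total = 959.55 + 780.45 = 1740.00 km

1740 km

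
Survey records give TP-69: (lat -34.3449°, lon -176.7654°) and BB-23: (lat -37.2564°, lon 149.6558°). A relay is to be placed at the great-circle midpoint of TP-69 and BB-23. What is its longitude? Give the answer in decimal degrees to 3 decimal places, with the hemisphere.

Bx = cos φ₂ cos Δλ = 0.663114,  By = cos φ₂ sin Δλ = -0.440218
φₘ = atan2(sin φ₁ + sin φ₂, √((cos φ₁ + Bx)² + By²)) = -36.99224°
λₘ = λ₁ + atan2(By, cos φ₁ + Bx) = 166.76205°

166.762°E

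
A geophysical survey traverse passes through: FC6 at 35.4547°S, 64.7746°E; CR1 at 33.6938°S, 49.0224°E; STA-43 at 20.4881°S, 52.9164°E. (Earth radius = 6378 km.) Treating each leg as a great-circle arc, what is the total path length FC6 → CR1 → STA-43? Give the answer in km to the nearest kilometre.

FC6→CR1: c = 0.228200 rad, d = 1455.46 km
CR1→STA-43: c = 0.238231 rad, d = 1519.44 km
Total = 1455.46 + 1519.44 = 2974.90 km

2975 km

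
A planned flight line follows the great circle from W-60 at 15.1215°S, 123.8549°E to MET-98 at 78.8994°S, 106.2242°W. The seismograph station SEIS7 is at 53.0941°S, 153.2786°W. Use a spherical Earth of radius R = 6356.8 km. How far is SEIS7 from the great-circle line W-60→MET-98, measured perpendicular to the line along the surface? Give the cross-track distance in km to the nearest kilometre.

δ₁₃ = central angle W-60→SEIS7 = 1.286393 rad  (haversine)
θ₁₃ = bearing W-60→SEIS7 = 141.626°,  θ₁₂ = bearing W-60→MET-98 = 171.428°
dₓₜ = R·arcsin(sin δ₁₃ · sin(θ₁₃ − θ₁₂)) = 6356.8·arcsin(0.95983·sin(-29.802°)) = -3161.088 km
|dₓₜ| = 3161.088 km

3161 km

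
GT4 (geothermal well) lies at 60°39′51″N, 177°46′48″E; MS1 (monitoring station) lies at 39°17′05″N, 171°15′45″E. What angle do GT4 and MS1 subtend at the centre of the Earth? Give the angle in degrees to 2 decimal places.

GT4: φ = +60.66417°, λ = +177.78000°
MS1: φ = +39.28472°, λ = +171.26250°
Δφ = -21.3794°,  Δλ = -6.5175°
a = sin²(Δφ/2) + cos φ₁ cos φ₂ sin²(Δλ/2) = 0.035632
c = 2·arcsin(√a) = 0.379808 rad = 21.7614°

21.76°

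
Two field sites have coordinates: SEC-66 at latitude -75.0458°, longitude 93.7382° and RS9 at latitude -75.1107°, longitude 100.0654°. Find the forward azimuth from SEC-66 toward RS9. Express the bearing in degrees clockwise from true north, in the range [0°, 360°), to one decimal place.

95.3°

Δλ = 6.3272°
y = sin Δλ · cos φ₂ = 0.028318
x = cos φ₁ sin φ₂ − sin φ₁ cos φ₂ cos Δλ = -0.002645
θ = atan2(y, x) = 95.3359° → 95.3359° (mod 360°)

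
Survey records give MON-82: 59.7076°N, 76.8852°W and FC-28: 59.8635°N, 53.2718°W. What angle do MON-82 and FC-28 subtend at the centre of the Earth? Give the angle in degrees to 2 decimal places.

11.82°

Δφ = 0.1559°,  Δλ = 23.6134°
a = sin²(Δφ/2) + cos φ₁ cos φ₂ sin²(Δλ/2) = 0.010604
c = 2·arcsin(√a) = 0.206318 rad = 11.8212°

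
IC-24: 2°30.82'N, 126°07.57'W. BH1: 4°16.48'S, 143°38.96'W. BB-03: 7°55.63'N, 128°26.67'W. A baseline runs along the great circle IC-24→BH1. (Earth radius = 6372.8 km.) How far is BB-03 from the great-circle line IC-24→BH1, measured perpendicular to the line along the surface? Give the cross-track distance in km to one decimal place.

654.2 km

IC-24: φ = +2.51367°, λ = -126.12617°
BH1: φ = -4.27467°, λ = -143.64933°
BB-03: φ = +7.92717°, λ = -128.44450°
δ₁₃ = central angle IC-24→BB-03 = 0.102711 rad  (haversine)
θ₁₃ = bearing IC-24→BB-03 = 336.998°,  θ₁₂ = bearing IC-24→BH1 = 248.848°
dₓₜ = R·arcsin(sin δ₁₃ · sin(θ₁₃ − θ₁₂)) = 6372.8·arcsin(0.10253·sin(88.150°)) = 654.214 km
|dₓₜ| = 654.214 km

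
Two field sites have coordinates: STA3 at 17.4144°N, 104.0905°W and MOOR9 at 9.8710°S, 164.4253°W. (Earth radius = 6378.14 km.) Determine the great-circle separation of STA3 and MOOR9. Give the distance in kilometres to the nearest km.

Δφ = -27.2854°,  Δλ = -60.3348°
a = sin²(Δφ/2) + cos φ₁ cos φ₂ sin²(Δλ/2) = 0.293025
c = 2·arcsin(√a) = 1.144008 rad = 65.5468°
d = R·c = 6378.14 × 1.144008 = 7296.6 km

7297 km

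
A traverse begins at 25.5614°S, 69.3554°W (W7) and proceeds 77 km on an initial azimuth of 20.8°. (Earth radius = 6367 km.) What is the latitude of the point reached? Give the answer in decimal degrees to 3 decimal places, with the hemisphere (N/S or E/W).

24.913°S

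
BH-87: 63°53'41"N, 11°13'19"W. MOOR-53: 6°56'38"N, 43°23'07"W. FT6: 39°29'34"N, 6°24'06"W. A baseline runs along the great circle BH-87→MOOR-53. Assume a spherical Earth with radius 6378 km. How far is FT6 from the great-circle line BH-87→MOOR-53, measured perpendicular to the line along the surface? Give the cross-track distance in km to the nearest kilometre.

BH-87: φ = +63.89472°, λ = -11.22194°
MOOR-53: φ = +6.94389°, λ = -43.38528°
FT6: φ = +39.49278°, λ = -6.40167°
δ₁₃ = central angle BH-87→FT6 = 0.428792 rad  (haversine)
θ₁₃ = bearing BH-87→FT6 = 171.027°,  θ₁₂ = bearing BH-87→MOOR-53 = 216.994°
dₓₜ = R·arcsin(sin δ₁₃ · sin(θ₁₃ − θ₁₂)) = 6378·arcsin(0.41577·sin(-45.967°)) = -1936.074 km
|dₓₜ| = 1936.074 km

1936 km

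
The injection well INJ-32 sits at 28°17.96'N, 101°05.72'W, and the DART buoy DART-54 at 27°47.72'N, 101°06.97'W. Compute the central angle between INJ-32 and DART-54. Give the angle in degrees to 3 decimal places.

0.504°

INJ-32: φ = +28.29933°, λ = -101.09533°
DART-54: φ = +27.79533°, λ = -101.11617°
Δφ = -0.5040°,  Δλ = -0.0208°
a = sin²(Δφ/2) + cos φ₁ cos φ₂ sin²(Δλ/2) = 0.000019
c = 2·arcsin(√a) = 0.008802 rad = 0.5043°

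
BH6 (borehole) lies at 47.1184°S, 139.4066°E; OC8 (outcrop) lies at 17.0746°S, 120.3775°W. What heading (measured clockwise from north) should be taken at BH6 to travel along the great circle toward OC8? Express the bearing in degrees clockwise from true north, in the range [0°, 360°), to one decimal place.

109.0°

Δλ = 100.2159°
y = sin Δλ · cos φ₂ = 0.940768
x = cos φ₁ sin φ₂ − sin φ₁ cos φ₂ cos Δλ = -0.324035
θ = atan2(y, x) = 109.0056° → 109.0056° (mod 360°)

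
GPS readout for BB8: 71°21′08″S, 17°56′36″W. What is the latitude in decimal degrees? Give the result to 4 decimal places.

71.3522°S

71° + 21′/60 + 8″/3600 = 71 + 0.35000 + 0.00222 = 71.3522°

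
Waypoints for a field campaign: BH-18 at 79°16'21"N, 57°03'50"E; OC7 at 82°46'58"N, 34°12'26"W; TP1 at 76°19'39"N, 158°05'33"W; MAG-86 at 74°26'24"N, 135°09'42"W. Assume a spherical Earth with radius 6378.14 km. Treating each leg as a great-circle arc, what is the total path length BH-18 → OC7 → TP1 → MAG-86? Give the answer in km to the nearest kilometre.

4202 km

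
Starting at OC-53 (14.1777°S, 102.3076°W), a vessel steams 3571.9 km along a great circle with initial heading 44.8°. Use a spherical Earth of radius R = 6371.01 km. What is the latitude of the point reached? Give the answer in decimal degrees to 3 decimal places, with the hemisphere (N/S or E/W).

9.113°N

δ = d/R = 3571.9/6371.01 = 0.560649 rad
φ₂ = arcsin(sin φ₁ cos δ + cos φ₁ sin δ cos θ)
   = arcsin(-0.24493·0.84691 + 0.96954·0.53174·0.70957) = 9.11277°
λ₂ = λ₁ + atan2(sin θ sin δ cos φ₁, cos δ − sin φ₁ sin φ₂) = -80.00682°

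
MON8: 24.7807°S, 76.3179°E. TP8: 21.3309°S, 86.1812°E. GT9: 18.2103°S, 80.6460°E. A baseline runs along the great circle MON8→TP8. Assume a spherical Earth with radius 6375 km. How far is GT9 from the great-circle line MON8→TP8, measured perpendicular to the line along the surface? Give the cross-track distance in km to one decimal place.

δ₁₃ = central angle MON8→GT9 = 0.134470 rad  (haversine)
θ₁₃ = bearing MON8→GT9 = 32.325°,  θ₁₂ = bearing MON8→TP8 = 71.173°
dₓₜ = R·arcsin(sin δ₁₃ · sin(θ₁₃ − θ₁₂)) = 6375·arcsin(0.13407·sin(-38.848°)) = -536.727 km
|dₓₜ| = 536.727 km

536.7 km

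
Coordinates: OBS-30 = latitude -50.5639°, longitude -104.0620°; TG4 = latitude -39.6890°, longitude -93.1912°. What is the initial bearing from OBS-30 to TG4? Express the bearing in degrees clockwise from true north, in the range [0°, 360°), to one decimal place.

39.2°

Δλ = 10.8708°
y = sin Δλ · cos φ₂ = 0.145128
x = cos φ₁ sin φ₂ − sin φ₁ cos φ₂ cos Δλ = 0.178000
θ = atan2(y, x) = 39.1913° → 39.1913° (mod 360°)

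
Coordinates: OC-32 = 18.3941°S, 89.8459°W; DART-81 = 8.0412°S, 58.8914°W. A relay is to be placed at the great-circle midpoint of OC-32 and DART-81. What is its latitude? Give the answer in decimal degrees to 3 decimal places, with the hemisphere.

13.696°S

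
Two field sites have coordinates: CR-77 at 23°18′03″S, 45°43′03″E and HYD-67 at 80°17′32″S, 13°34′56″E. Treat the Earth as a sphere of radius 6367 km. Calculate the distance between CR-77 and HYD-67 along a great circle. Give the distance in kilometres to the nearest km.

CR-77: φ = -23.30083°, λ = +45.71750°
HYD-67: φ = -80.29222°, λ = +13.58222°
Δφ = -56.9914°,  Δλ = -32.1353°
a = sin²(Δφ/2) + cos φ₁ cos φ₂ sin²(Δλ/2) = 0.239481
c = 2·arcsin(√a) = 1.022730 rad = 58.5981°
d = R·c = 6367 × 1.022730 = 6511.7 km

6512 km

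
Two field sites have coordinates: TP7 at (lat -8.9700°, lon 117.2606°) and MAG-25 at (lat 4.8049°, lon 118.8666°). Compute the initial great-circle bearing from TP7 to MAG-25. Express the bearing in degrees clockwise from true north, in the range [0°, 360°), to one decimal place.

6.7°

Δλ = 1.6060°
y = sin Δλ · cos φ₂ = 0.027928
x = cos φ₁ sin φ₂ − sin φ₁ cos φ₂ cos Δλ = 0.238047
θ = atan2(y, x) = 6.6914° → 6.6914° (mod 360°)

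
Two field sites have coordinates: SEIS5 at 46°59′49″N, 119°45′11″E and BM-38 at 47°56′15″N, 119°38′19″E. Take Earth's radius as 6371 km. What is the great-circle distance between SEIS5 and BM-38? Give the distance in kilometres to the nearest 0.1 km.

SEIS5: φ = +46.99694°, λ = +119.75306°
BM-38: φ = +47.93750°, λ = +119.63861°
Δφ = 0.9406°,  Δλ = -0.1144°
a = sin²(Δφ/2) + cos φ₁ cos φ₂ sin²(Δλ/2) = 0.000068
c = 2·arcsin(√a) = 0.016471 rad = 0.9437°
d = R·c = 6371 × 0.016471 = 104.9 km

104.9 km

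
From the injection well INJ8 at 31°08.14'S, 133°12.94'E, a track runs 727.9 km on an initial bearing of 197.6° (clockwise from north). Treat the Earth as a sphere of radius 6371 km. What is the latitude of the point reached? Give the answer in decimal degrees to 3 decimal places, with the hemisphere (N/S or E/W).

INJ8: φ = -31.13567°, λ = +133.21567°
δ = d/R = 727.9/6371 = 0.114252 rad
φ₂ = arcsin(sin φ₁ cos δ + cos φ₁ sin δ cos θ)
   = arcsin(-0.51707·0.99348 + 0.85595·0.11400·-0.95319) = -37.35188°
λ₂ = λ₁ + atan2(sin θ sin δ cos φ₁, cos δ − sin φ₁ sin φ₂) = 130.73030°

37.352°S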